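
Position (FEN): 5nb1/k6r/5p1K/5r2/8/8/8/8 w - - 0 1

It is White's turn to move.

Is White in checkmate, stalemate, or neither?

checkmate

White to move; white king on h6.
In check: yes, from the black rook on h7.
King squares — g5: attacked by Rf5; h5: attacked by Rf5; g6: attacked by Nf8; g7: attacked by Rh7; h7: attacked by Nf8.
Legal moves for White: none.
In check with no legal moves → checkmate.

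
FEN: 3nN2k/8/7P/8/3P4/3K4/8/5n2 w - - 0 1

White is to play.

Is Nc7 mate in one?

After Nc7: black king on h8; in check: no.
Black is not in check, so this cannot be checkmate.

no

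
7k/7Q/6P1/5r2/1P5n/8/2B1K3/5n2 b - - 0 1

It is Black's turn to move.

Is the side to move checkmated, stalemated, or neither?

checkmate

Black to move; black king on h8.
In check: yes, from the white queen on h7.
King squares — g7: attacked by Qh7; h7: attacked by Pg6; g8: attacked by Qh7.
Legal moves for Black: none.
In check with no legal moves → checkmate.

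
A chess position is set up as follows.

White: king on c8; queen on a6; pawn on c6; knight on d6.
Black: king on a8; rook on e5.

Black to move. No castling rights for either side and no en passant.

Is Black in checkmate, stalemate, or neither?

checkmate

Black to move; black king on a8.
In check: yes, from the white queen on a6.
King squares — a7: attacked by Qa6; b7: attacked by Qa6; b8: attacked by Kc8.
Legal moves for Black: none.
In check with no legal moves → checkmate.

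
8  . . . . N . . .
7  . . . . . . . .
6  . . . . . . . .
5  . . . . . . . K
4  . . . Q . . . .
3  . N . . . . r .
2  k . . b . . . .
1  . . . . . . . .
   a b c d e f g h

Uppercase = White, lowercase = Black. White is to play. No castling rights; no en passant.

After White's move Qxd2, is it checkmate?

no

After Qxd2: black king on a2; in check: yes, from the white queen on d2.
Black has 3 legal replies: Kxb3, Ka3, Kb1.
In check but a legal move exists → not checkmate.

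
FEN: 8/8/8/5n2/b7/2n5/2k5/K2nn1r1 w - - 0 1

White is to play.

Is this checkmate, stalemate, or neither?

stalemate

White to move; white king on a1.
In check: no.
King squares — b1: attacked by Kc2; a2: attacked by Nc3; b2: attacked by Nd1.
Legal moves for White: none.
Not in check and no legal moves → stalemate.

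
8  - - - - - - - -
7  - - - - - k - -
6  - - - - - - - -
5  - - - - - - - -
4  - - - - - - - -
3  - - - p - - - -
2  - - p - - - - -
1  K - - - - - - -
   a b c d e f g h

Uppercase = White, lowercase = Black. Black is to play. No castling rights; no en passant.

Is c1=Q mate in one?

After c1=Q: white king on a1; in check: yes, from the black queen on c1.
White has 1 legal reply: Ka2.
In check but a legal move exists → not checkmate.

no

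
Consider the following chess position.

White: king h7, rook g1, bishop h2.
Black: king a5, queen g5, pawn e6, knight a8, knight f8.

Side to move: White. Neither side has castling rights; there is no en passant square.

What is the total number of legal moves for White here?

1

White to move; king on h7.
In check: yes, from the black knight on f8.
Legal moves: Kh8.
Count: 1.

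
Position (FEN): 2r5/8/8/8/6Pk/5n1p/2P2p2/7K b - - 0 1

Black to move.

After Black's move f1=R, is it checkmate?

After f1=R: white king on h1; in check: yes, from the black rook on f1.
King squares — g1: attacked by Rf1; g2: attacked by Ph3; h2: attacked by Nf3.
White has no legal moves → checkmate.

yes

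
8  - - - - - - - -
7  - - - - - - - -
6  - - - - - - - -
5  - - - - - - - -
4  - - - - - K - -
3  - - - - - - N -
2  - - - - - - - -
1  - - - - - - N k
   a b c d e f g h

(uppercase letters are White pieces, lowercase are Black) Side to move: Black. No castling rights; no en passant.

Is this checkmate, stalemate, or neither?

Black to move; black king on h1.
In check: yes, from the white knight on g3.
King squares — g1: available; g2: available; h2: available.
Legal moves for Black: Kh2, Kg2, Kxg1.
Black is in check but has 3 legal moves → neither.

neither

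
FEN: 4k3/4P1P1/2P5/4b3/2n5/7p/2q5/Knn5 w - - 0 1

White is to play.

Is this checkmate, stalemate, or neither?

White to move; white king on a1.
In check: yes, from the black bishop on e5.
King squares — b1: attacked by Qc2; a2: attacked by Nc1; b2: attacked by Qc2.
Legal moves for White: none.
In check with no legal moves → checkmate.

checkmate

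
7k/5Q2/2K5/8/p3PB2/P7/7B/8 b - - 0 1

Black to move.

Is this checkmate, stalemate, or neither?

Black to move; black king on h8.
In check: no.
King squares — g7: attacked by Qf7; h7: attacked by Qf7; g8: attacked by Qf7.
Legal moves for Black: none.
Not in check and no legal moves → stalemate.

stalemate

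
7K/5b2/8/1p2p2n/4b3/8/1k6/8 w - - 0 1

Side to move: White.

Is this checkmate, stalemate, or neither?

White to move; white king on h8.
In check: no.
King squares — g7: attacked by Nh5; h7: attacked by Be4; g8: attacked by Bf7.
Legal moves for White: none.
Not in check and no legal moves → stalemate.

stalemate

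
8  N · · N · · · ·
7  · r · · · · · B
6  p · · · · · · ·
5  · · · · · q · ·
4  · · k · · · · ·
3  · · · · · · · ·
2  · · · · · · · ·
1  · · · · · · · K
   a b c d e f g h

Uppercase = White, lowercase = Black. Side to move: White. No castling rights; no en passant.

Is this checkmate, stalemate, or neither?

White to move; white king on h1.
In check: no.
Legal moves for White: Nf7, Nxb7, Ne6, Nc6, Nc7, Nb6+, Bg8+, Bg6, Bxf5, Kh2, Kg2, Kg1.
White has 12 legal moves and is not in check → neither.

neither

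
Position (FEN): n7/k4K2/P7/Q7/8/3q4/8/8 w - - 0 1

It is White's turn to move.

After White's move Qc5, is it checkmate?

no

After Qc5: black king on a7; in check: yes, from the white queen on c5.
Black has 3 legal replies: Kb8, Kxa6, Nb6.
In check but a legal move exists → not checkmate.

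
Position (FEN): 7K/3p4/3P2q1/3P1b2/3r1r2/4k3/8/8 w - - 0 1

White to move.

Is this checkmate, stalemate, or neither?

stalemate

White to move; white king on h8.
In check: no.
King squares — g7: attacked by Qg6; h7: attacked by Qg6; g8: attacked by Qg6.
Legal moves for White: none.
Not in check and no legal moves → stalemate.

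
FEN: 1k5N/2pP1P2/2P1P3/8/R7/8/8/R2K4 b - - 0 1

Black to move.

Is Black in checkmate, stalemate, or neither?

Black to move; black king on b8.
In check: no.
King squares — a7: attacked by Ra4; b7: attacked by Pc6; c7: own pawn; a8: attacked by Ra4; c8: attacked by Pd7.
Legal moves for Black: none.
Not in check and no legal moves → stalemate.

stalemate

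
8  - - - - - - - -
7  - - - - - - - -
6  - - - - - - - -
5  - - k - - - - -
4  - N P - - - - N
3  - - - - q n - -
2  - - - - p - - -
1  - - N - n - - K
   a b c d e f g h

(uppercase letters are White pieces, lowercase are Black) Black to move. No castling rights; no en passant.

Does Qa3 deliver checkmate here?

no

After Qa3: white king on h1; in check: no.
White is not in check, so this cannot be checkmate.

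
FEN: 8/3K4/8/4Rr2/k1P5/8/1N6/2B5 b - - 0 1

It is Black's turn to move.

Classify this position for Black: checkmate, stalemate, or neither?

neither

Black to move; black king on a4.
In check: yes, from the white knight on b2.
Legal moves for Black: Kb4, Kb3, Ka3.
Black is in check but has 3 legal moves → neither.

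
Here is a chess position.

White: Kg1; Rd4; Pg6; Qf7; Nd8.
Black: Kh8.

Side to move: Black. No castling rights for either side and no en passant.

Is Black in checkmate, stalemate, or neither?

Black to move; black king on h8.
In check: no.
King squares — g7: attacked by Qf7; h7: attacked by Pg6; g8: attacked by Qf7.
Legal moves for Black: none.
Not in check and no legal moves → stalemate.

stalemate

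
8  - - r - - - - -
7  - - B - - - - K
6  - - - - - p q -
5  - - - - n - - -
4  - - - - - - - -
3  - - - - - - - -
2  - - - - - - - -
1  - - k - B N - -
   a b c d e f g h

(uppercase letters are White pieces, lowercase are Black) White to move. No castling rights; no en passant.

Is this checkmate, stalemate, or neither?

White to move; white king on h7.
In check: yes, from the black queen on g6.
King squares — g6: attacked by Ne5; h6: attacked by Qg6; g7: attacked by Qg6; g8: attacked by Qg6; h8: attacked by Rc8.
Legal moves for White: none.
In check with no legal moves → checkmate.

checkmate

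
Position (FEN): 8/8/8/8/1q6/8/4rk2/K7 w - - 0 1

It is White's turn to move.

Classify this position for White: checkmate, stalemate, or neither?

stalemate

White to move; white king on a1.
In check: no.
King squares — b1: attacked by Qb4; a2: attacked by Re2; b2: attacked by Re2.
Legal moves for White: none.
Not in check and no legal moves → stalemate.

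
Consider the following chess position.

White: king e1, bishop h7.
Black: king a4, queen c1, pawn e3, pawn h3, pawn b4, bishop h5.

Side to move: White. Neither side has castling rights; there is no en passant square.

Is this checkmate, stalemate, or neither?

checkmate

White to move; white king on e1.
In check: yes, from the black queen on c1.
King squares — d1: attacked by Qc1; f1: attacked by Qc1; d2: attacked by Qc1; e2: attacked by Bh5; f2: attacked by Pe3.
Legal moves for White: none.
In check with no legal moves → checkmate.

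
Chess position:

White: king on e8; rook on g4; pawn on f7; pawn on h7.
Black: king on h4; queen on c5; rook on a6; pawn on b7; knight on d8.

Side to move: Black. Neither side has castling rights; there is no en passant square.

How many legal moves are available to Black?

3

Black to move; king on h4.
In check: yes, from the white rook on g4.
Legal moves: Kh5, Kxg4, Kh3.
Count: 3.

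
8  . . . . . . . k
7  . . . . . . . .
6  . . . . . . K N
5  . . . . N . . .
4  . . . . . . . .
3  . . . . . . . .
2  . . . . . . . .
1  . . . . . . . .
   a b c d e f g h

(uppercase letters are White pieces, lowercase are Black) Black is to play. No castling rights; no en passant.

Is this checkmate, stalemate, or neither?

Black to move; black king on h8.
In check: no.
King squares — g7: attacked by Kg6; h7: attacked by Kg6; g8: attacked by Nh6.
Legal moves for Black: none.
Not in check and no legal moves → stalemate.

stalemate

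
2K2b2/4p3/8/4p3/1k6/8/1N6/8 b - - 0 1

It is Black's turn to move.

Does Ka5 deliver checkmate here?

no

After Ka5: white king on c8; in check: no.
White is not in check, so this cannot be checkmate.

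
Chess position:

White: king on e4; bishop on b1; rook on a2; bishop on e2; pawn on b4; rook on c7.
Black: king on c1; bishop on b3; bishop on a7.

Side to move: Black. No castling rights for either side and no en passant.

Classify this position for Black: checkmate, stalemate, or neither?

Black to move; black king on c1.
In check: yes, from the white rook on c7.
Legal moves for Black: Kxb1, Bc5, Bc4, Bc2+.
Black is in check but has 4 legal moves → neither.

neither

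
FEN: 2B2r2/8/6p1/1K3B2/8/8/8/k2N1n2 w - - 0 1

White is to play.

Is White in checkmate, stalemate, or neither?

neither

White to move; white king on b5.
In check: no.
Legal moves for White include: Bcd7, Bb7, Bce6, Ba6, Bfd7, Bxg6, Bfe6, Bg4, Be4, Bh3, Bd3, Bc2, Bb1, Kc6, Kb6, Ka6, Kc5, Ka5, ... (list truncated; more exist).
White has legal moves and is not in check → neither.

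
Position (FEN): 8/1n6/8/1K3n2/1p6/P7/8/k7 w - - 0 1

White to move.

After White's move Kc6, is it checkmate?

After Kc6: black king on a1; in check: no.
Black is not in check, so this cannot be checkmate.

no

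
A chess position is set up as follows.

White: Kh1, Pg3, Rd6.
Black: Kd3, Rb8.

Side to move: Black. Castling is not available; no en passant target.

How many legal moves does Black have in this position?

6

Black to move; king on d3.
In check: yes, from the white rook on d6.
Legal moves: Ke4, Kc4, Ke3, Kc3, Ke2, Kc2.
Count: 6.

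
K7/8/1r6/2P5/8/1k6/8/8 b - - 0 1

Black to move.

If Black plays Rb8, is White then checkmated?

After Rb8: white king on a8; in check: yes, from the black rook on b8.
White has 2 legal replies: Kxb8, Ka7.
In check but a legal move exists → not checkmate.

no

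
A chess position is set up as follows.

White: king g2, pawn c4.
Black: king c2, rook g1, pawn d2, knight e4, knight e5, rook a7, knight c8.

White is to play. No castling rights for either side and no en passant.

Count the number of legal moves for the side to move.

3

White to move; king on g2.
In check: yes, from the black rook on g1.
Legal moves: Kh3, Kh2, Kxg1.
Count: 3.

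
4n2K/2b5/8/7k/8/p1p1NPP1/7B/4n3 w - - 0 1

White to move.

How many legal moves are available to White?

White to move; king on h8.
In check: no.
Legal moves: Kg8, Kh7, Nf5, Nd5, Ng4, Nc4, Ng2, Nc2, Nf1, Nd1, Bg1, g4+, f4.
Count: 13.

13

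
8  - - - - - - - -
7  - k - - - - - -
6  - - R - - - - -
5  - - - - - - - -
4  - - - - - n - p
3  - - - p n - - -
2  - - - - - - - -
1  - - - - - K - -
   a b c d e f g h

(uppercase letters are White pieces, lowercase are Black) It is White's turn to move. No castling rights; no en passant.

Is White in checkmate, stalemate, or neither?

White to move; white king on f1.
In check: yes, from the black knight on e3.
King squares — e1: available; g1: available; e2: attacked by Pd3; f2: available; g2: attacked by Ne3.
Legal moves for White: Kf2, Kg1, Ke1.
White is in check but has 3 legal moves → neither.

neither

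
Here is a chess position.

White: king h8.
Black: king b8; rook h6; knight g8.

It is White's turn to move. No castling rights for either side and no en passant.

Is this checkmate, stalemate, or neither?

White to move; white king on h8.
In check: yes, from the black rook on h6.
Legal moves for White: Kxg8, Kg7.
White is in check but has 2 legal moves → neither.

neither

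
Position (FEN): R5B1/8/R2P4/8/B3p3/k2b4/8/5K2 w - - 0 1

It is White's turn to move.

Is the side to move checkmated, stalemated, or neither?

neither

White to move; white king on f1.
In check: yes, from the black bishop on d3.
Legal moves for White: Kg2, Kf2, Kg1, Ke1.
White is in check but has 4 legal moves → neither.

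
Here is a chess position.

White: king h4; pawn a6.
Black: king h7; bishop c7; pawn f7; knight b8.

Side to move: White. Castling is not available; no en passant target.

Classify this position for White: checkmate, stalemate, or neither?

White to move; white king on h4.
In check: no.
Legal moves for White: Kh5, Kg5, Kg4, Kh3, a7.
White has 5 legal moves and is not in check → neither.

neither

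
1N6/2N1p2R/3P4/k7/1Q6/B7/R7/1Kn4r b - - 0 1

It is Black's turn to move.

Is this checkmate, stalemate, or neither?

Black to move; black king on a5.
In check: yes, from the white queen on b4.
King squares — a4: attacked by Qb4; b4: attacked by Ba3; b5: attacked by Qb4; a6: attacked by Nc7; b6: attacked by Qb4.
Legal moves for Black: none.
In check with no legal moves → checkmate.

checkmate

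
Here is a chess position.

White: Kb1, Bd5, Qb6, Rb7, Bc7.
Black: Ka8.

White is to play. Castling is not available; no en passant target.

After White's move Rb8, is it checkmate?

yes

After Rb8: black king on a8; in check: yes, from the white bishop on d5 and the white rook on b8.
King squares — a7: attacked by Qb6; b7: attacked by Bd5; b8: attacked by Qb6.
Black has no legal moves → checkmate.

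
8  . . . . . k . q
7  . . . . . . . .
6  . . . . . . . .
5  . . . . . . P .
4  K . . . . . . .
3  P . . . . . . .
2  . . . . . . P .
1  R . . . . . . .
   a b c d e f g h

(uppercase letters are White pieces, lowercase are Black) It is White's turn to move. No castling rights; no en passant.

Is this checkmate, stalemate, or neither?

White to move; white king on a4.
In check: no.
Legal moves for White: Kb5, Ka5, Kb4, Kb3, Ra2, Rh1, Rg1, Rf1+, Re1, Rd1, Rc1, Rb1, g6, g3, g4.
White has 15 legal moves and is not in check → neither.

neither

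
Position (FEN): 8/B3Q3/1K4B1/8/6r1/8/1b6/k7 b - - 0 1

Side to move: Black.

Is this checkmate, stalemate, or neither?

neither

Black to move; black king on a1.
In check: no.
Legal moves for Black include: Rxg6+, Rg5, Rh4, Rf4, Re4, Rd4, Rc4, Rb4+, Ra4, Rg3, Rg2, Rg1, Bh8, Bg7, Bf6, Be5, Bd4+, Bc3, ... (list truncated; more exist).
Black has legal moves and is not in check → neither.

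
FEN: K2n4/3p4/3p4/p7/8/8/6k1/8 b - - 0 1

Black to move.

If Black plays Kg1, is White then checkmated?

After Kg1: white king on a8; in check: no.
White is not in check, so this cannot be checkmate.

no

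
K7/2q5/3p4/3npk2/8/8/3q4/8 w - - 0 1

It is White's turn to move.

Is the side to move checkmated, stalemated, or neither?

White to move; white king on a8.
In check: no.
King squares — a7: attacked by Qc7; b7: attacked by Qc7; b8: attacked by Qc7.
Legal moves for White: none.
Not in check and no legal moves → stalemate.

stalemate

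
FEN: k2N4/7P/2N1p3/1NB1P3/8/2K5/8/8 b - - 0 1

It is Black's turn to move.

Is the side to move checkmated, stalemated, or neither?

stalemate

Black to move; black king on a8.
In check: no.
King squares — a7: attacked by Nb5; b7: attacked by Nd8; b8: attacked by Nc6.
Legal moves for Black: none.
Not in check and no legal moves → stalemate.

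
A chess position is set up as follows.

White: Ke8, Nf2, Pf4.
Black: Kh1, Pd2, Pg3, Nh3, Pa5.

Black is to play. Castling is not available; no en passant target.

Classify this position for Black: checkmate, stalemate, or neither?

neither

Black to move; black king on h1.
In check: yes, from the white knight on f2.
King squares — g1: available; g2: available; h2: available.
Legal moves for Black: Kh2, Kg2, Kg1, Nxf2, gxf2.
Black is in check but has 5 legal moves → neither.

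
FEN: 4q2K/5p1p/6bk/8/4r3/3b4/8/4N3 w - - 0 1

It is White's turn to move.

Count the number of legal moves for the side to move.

White to move; king on h8.
In check: yes, from the black queen on e8.
Legal moves: none.
Count: 0.

0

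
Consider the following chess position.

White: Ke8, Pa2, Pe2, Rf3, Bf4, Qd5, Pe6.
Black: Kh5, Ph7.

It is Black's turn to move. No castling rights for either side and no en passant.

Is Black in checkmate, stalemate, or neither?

neither

Black to move; black king on h5.
In check: yes, from the white queen on d5.
King squares — g4: available; h4: available; g5: attacked by Bf4; g6: available; h6: attacked by Bf4.
Legal moves for Black: Kg6, Kh4, Kg4.
Black is in check but has 3 legal moves → neither.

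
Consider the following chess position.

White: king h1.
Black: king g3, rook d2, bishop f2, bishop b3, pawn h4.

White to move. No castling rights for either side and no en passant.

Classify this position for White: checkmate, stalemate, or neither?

White to move; white king on h1.
In check: no.
King squares — g1: attacked by Bf2; g2: attacked by Kg3; h2: attacked by Kg3.
Legal moves for White: none.
Not in check and no legal moves → stalemate.

stalemate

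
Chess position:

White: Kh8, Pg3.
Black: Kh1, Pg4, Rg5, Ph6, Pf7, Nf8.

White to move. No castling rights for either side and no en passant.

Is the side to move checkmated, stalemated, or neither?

stalemate

White to move; white king on h8.
In check: no.
King squares — g7: attacked by Rg5; h7: attacked by Nf8; g8: attacked by Rg5.
Legal moves for White: none.
Not in check and no legal moves → stalemate.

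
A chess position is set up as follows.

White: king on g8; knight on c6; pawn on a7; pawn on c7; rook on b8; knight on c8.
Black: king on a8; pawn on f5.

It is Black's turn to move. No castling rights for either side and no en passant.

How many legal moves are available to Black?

0

Black to move; king on a8.
In check: yes, from the white rook on b8.
Legal moves: none.
Count: 0.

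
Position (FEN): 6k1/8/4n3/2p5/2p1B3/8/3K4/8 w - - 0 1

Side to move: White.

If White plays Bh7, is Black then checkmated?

After Bh7: black king on g8; in check: yes, from the white bishop on h7.
Black has 5 legal replies: Kh8, Kf8, Kxh7, Kg7, Kf7.
In check but a legal move exists → not checkmate.

no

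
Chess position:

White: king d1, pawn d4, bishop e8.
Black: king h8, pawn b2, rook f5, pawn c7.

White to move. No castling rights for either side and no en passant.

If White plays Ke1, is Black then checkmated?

no

After Ke1: black king on h8; in check: no.
Black is not in check, so this cannot be checkmate.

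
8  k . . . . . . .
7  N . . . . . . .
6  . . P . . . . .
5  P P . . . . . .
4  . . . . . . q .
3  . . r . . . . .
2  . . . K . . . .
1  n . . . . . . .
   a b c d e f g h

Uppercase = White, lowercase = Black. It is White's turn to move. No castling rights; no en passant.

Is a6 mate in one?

After a6: black king on a8; in check: no.
Black is not in check, so this cannot be checkmate.

no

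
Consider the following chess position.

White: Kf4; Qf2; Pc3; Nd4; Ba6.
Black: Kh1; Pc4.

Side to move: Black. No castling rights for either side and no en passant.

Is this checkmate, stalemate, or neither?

stalemate

Black to move; black king on h1.
In check: no.
King squares — g1: attacked by Qf2; g2: attacked by Qf2; h2: attacked by Qf2.
Legal moves for Black: none.
Not in check and no legal moves → stalemate.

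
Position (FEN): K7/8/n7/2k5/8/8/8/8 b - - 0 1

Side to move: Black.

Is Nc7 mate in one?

After Nc7: white king on a8; in check: yes, from the black knight on c7.
White has 3 legal replies: Kb8, Kb7, Ka7.
In check but a legal move exists → not checkmate.

no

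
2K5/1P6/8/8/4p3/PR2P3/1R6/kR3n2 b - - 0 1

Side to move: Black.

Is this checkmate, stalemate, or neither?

Black to move; black king on a1.
In check: yes, from the white rook on b1.
King squares — b1: attacked by Rb2; a2: attacked by Rb2; b2: attacked by Rb1.
Legal moves for Black: none.
In check with no legal moves → checkmate.

checkmate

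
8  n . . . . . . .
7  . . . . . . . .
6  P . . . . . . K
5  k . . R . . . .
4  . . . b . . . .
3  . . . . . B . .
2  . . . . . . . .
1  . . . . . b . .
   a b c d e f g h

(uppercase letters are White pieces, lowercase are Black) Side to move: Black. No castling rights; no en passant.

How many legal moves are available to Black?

Black to move; king on a5.
In check: yes, from the white rook on d5.
Legal moves: Kb6, Kxa6, Kb4, Ka4, Bc5, Bb5.
Count: 6.

6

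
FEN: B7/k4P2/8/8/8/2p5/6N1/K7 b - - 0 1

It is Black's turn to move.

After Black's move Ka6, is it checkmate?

After Ka6: white king on a1; in check: no.
White is not in check, so this cannot be checkmate.

no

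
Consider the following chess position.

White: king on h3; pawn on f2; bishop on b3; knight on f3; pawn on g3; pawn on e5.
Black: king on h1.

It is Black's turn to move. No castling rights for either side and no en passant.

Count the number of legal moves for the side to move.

0

Black to move; king on h1.
In check: no.
Legal moves: none.
Count: 0.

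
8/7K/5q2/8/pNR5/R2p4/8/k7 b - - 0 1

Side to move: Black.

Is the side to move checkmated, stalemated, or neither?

neither

Black to move; black king on a1.
In check: yes, from the white rook on a3.
Legal moves for Black: Kb2, Kb1.
Black is in check but has 2 legal moves → neither.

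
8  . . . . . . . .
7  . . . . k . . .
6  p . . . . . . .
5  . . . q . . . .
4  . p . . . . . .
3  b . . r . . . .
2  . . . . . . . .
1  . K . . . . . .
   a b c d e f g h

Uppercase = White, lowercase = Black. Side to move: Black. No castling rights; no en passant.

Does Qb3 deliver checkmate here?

no

After Qb3: white king on b1; in check: yes, from the black queen on b3.
White has 1 legal reply: Ka1.
In check but a legal move exists → not checkmate.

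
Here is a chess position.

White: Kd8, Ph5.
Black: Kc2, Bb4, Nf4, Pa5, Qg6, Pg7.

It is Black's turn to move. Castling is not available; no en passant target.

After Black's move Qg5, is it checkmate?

After Qg5: white king on d8; in check: yes, from the black queen on g5.
White has 4 legal replies: Ke8, Kc8, Kd7, Kc7.
In check but a legal move exists → not checkmate.

no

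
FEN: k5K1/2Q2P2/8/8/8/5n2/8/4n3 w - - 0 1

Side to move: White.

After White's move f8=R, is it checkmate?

yes

After f8=R: black king on a8; in check: yes, from the white rook on f8.
King squares — a7: attacked by Qc7; b7: attacked by Qc7; b8: attacked by Qc7.
Black has no legal moves → checkmate.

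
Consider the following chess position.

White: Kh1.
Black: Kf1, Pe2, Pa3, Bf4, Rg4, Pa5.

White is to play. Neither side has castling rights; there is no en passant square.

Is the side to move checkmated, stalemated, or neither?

White to move; white king on h1.
In check: no.
King squares — g1: attacked by Kf1; g2: attacked by Kf1; h2: attacked by Bf4.
Legal moves for White: none.
Not in check and no legal moves → stalemate.

stalemate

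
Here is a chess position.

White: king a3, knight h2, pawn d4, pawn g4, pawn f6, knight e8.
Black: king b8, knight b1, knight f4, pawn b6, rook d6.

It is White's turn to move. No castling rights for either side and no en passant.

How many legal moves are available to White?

White to move; king on a3.
In check: yes, from the black knight on b1.
Legal moves: Kb4, Ka4, Kb3, Kb2, Ka2.
Count: 5.

5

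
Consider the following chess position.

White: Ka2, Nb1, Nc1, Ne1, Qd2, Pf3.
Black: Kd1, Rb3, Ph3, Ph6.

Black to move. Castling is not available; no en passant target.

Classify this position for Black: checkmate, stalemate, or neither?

Black to move; black king on d1.
In check: yes, from the white queen on d2.
King squares — c1: attacked by Qd2; e1: attacked by Qd2; c2: attacked by Ne1; d2: attacked by Nb1; e2: attacked by Nc1.
Legal moves for Black: none.
In check with no legal moves → checkmate.

checkmate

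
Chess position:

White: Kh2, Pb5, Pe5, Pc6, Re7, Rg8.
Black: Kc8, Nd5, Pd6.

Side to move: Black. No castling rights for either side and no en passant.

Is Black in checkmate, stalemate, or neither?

checkmate

Black to move; black king on c8.
In check: yes, from the white rook on g8.
King squares — b7: attacked by Pc6; c7: attacked by Re7; d7: attacked by Pc6; b8: attacked by Rg8; d8: attacked by Rg8.
Legal moves for Black: none.
In check with no legal moves → checkmate.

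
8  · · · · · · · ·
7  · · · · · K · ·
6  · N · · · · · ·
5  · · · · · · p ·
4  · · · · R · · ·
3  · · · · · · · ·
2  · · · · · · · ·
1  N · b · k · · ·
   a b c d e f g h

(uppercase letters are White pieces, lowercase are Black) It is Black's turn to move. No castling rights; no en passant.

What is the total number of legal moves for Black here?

5

Black to move; king on e1.
In check: yes, from the white rook on e4.
Legal moves: Kf2, Kd2, Kf1, Kd1, Be3.
Count: 5.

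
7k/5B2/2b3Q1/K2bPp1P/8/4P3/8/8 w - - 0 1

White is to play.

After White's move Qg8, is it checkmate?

yes

After Qg8: black king on h8; in check: yes, from the white queen on g8.
King squares — g7: attacked by Qg8; h7: attacked by Qg8; g8: attacked by Bf7.
Black has no legal moves → checkmate.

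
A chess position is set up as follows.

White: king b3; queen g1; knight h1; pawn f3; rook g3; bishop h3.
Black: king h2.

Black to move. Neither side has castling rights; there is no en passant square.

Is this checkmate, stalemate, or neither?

checkmate

Black to move; black king on h2.
In check: yes, from the white queen on g1.
King squares — g1: attacked by Rg3; h1: attacked by Qg1; g2: attacked by Qg1; g3: attacked by Qg1; h3: attacked by Rg3.
Legal moves for Black: none.
In check with no legal moves → checkmate.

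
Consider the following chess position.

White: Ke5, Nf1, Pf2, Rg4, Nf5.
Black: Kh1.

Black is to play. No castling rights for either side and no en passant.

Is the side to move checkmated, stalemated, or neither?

stalemate

Black to move; black king on h1.
In check: no.
King squares — g1: attacked by Rg4; g2: attacked by Rg4; h2: attacked by Nf1.
Legal moves for Black: none.
Not in check and no legal moves → stalemate.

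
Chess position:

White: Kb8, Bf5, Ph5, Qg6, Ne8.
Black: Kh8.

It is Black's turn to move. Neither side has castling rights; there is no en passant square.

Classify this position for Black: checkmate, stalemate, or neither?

Black to move; black king on h8.
In check: no.
King squares — g7: attacked by Qg6; h7: attacked by Qg6; g8: attacked by Qg6.
Legal moves for Black: none.
Not in check and no legal moves → stalemate.

stalemate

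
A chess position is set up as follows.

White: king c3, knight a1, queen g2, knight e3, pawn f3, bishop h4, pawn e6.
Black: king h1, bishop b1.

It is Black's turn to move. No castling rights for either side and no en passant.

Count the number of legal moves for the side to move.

Black to move; king on h1.
In check: yes, from the white queen on g2.
Legal moves: none.
Count: 0.

0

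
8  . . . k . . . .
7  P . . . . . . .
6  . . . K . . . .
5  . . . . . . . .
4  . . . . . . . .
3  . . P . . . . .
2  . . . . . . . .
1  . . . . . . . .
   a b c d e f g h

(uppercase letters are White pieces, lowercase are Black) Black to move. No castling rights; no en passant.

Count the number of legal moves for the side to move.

Black to move; king on d8.
In check: no.
Legal moves: Ke8, Kc8.
Count: 2.

2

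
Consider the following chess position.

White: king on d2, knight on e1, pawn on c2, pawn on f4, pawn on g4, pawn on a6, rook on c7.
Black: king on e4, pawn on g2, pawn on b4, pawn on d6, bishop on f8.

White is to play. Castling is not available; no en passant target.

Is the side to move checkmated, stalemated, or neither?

White to move; white king on d2.
In check: no.
Legal moves for White include: Rc8, Rh7, Rg7, Rf7, Re7+, Rd7, Rb7, Ra7, Rc6, Rc5, Rc4+, Rc3, Ke2, Kd1, Kc1, Nf3, Nd3, Nxg2, ... (list truncated; more exist).
White has legal moves and is not in check → neither.

neither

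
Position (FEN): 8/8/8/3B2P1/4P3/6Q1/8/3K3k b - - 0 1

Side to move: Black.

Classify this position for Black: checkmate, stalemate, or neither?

stalemate

Black to move; black king on h1.
In check: no.
King squares — g1: attacked by Qg3; g2: attacked by Qg3; h2: attacked by Qg3.
Legal moves for Black: none.
Not in check and no legal moves → stalemate.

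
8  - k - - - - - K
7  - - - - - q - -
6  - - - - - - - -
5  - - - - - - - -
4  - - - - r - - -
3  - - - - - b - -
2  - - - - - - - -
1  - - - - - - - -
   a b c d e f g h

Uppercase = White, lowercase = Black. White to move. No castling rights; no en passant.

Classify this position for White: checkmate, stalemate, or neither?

White to move; white king on h8.
In check: no.
King squares — g7: attacked by Qf7; h7: attacked by Qf7; g8: attacked by Qf7.
Legal moves for White: none.
Not in check and no legal moves → stalemate.

stalemate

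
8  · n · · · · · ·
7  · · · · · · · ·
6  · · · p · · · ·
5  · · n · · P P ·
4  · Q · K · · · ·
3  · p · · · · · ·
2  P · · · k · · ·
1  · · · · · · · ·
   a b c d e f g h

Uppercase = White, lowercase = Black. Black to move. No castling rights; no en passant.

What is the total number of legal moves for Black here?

17

Black to move; king on e2.
In check: no.
Legal moves: Nbd7, Nc6+, Nba6, Ncd7, Nb7, Ne6+, Nca6, Ne4, Na4, Nd3, Kf3, Kf2, Kf1, Kd1, bxa2, d5, b2.
Count: 17.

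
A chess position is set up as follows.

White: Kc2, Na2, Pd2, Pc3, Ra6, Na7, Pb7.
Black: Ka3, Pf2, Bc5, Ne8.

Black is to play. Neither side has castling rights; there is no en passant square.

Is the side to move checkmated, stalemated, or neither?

checkmate

Black to move; black king on a3.
In check: yes, from the white rook on a6.
King squares — a2: attacked by Ra6; b2: attacked by Kc2; b3: attacked by Kc2; a4: attacked by Ra6; b4: attacked by Na2.
Legal moves for Black: none.
In check with no legal moves → checkmate.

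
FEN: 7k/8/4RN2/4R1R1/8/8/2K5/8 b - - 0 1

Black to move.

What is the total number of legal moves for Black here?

Black to move; king on h8.
In check: no.
Legal moves: none.
Count: 0.

0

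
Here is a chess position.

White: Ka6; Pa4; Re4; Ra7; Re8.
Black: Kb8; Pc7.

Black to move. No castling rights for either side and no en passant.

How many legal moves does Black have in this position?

0

Black to move; king on b8.
In check: yes, from the white rook on e8.
Legal moves: none.
Count: 0.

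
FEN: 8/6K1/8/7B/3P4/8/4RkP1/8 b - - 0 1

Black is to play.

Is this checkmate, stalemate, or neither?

neither

Black to move; black king on f2.
In check: yes, from the white rook on e2.
Legal moves for Black: Kg3, Kg1, Kf1.
Black is in check but has 3 legal moves → neither.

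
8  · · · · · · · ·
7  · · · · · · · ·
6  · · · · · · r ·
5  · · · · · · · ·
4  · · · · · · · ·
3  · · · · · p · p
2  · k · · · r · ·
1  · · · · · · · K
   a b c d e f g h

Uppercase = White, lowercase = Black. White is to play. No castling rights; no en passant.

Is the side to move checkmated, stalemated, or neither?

White to move; white king on h1.
In check: no.
King squares — g1: attacked by Rg6; g2: attacked by Rf2; h2: attacked by Rf2.
Legal moves for White: none.
Not in check and no legal moves → stalemate.

stalemate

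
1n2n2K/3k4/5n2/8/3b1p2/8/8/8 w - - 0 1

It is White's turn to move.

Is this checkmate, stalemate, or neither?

White to move; white king on h8.
In check: no.
King squares — g7: attacked by Ne8; h7: attacked by Nf6; g8: attacked by Nf6.
Legal moves for White: none.
Not in check and no legal moves → stalemate.

stalemate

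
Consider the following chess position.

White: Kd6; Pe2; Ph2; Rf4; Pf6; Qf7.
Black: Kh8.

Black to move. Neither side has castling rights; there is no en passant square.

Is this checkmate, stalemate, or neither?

stalemate

Black to move; black king on h8.
In check: no.
King squares — g7: attacked by Pf6; h7: attacked by Qf7; g8: attacked by Qf7.
Legal moves for Black: none.
Not in check and no legal moves → stalemate.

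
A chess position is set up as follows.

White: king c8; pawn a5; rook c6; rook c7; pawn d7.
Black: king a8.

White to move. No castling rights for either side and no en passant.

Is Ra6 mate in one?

yes

After Ra6: black king on a8; in check: yes, from the white rook on a6.
King squares — a7: attacked by Ra6; b7: attacked by Rc7; b8: attacked by Kc8.
Black has no legal moves → checkmate.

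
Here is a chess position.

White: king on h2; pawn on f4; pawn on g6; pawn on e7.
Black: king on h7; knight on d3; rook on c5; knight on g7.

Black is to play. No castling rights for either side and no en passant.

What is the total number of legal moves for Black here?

Black to move; king on h7.
In check: yes, from the white pawn on g6.
Legal moves: Kh8, Kg8, Kh6, Kxg6.
Count: 4.

4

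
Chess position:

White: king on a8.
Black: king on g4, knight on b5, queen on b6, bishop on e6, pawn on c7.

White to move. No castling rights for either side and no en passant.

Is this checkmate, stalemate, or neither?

stalemate

White to move; white king on a8.
In check: no.
King squares — a7: attacked by Nb5; b7: attacked by Qb6; b8: attacked by Qb6.
Legal moves for White: none.
Not in check and no legal moves → stalemate.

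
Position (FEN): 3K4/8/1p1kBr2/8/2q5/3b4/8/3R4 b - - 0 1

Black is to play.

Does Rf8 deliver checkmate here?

After Rf8: white king on d8; in check: yes, from the black rook on f8.
King squares — c7: attacked by Qc4; d7: attacked by Kd6; e7: attacked by Kd6; c8: attacked by Qc4; e8: attacked by Rf8.
White has no legal moves → checkmate.

yes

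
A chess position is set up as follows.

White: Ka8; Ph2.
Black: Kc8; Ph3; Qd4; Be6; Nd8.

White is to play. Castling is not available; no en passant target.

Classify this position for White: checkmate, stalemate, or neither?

stalemate

White to move; white king on a8.
In check: no.
King squares — a7: attacked by Qd4; b7: attacked by Kc8; b8: attacked by Kc8.
Legal moves for White: none.
Not in check and no legal moves → stalemate.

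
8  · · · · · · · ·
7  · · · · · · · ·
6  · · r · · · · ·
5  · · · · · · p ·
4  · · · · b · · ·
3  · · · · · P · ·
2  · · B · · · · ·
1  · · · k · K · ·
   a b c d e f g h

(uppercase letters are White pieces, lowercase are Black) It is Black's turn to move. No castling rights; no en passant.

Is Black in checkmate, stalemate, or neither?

neither

Black to move; black king on d1.
In check: yes, from the white bishop on c2.
Legal moves for Black: Kd2, Kxc2, Kc1, Rxc2, Bxc2.
Black is in check but has 5 legal moves → neither.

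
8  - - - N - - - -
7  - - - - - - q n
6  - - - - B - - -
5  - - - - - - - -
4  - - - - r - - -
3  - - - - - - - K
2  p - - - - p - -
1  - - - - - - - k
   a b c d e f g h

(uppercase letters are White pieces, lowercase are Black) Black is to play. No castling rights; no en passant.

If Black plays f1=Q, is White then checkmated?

After f1=Q: white king on h3; in check: yes, from the black queen on f1.
King squares — g2: attacked by Qf1; h2: attacked by Kh1; g3: attacked by Qg7; g4: attacked by Re4; h4: attacked by Re4.
White has no legal moves → checkmate.

yes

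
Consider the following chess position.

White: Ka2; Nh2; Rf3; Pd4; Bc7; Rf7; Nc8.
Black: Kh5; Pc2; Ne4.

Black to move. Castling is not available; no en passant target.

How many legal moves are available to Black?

Black to move; king on h5.
In check: no.
Legal moves: Kh6, Kg6, Kg5, Kh4, Nf6, Nd6, Ng5, Nc5, Ng3, Nc3+, Nf2, Nd2, c1=Q, c1=R, c1=B, c1=N+.
Count: 16.

16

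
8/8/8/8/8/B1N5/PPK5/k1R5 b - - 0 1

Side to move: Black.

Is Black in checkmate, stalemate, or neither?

checkmate

Black to move; black king on a1.
In check: yes, from the white rook on c1.
King squares — b1: attacked by Rc1; a2: attacked by Nc3; b2: attacked by Kc2.
Legal moves for Black: none.
In check with no legal moves → checkmate.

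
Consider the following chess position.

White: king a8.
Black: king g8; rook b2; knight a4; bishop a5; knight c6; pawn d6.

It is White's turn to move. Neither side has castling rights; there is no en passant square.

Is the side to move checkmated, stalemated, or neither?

stalemate

White to move; white king on a8.
In check: no.
King squares — a7: attacked by Nc6; b7: attacked by Rb2; b8: attacked by Rb2.
Legal moves for White: none.
Not in check and no legal moves → stalemate.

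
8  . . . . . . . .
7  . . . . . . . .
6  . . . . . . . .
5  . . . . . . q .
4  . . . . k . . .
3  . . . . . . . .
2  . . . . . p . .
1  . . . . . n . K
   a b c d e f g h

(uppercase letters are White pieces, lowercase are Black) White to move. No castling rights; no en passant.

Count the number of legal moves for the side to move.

0

White to move; king on h1.
In check: no.
Legal moves: none.
Count: 0.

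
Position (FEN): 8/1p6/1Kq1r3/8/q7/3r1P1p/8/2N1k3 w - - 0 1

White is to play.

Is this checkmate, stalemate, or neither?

White to move; white king on b6.
In check: yes, from the black queen on c6.
King squares — a5: attacked by Qa4; b5: attacked by Qa4; c5: attacked by Qc6; a6: attacked by Qa4; c6: attacked by Qa4; a7: attacked by Qa4; b7: attacked by Qc6; c7: attacked by Qc6.
Legal moves for White: none.
In check with no legal moves → checkmate.

checkmate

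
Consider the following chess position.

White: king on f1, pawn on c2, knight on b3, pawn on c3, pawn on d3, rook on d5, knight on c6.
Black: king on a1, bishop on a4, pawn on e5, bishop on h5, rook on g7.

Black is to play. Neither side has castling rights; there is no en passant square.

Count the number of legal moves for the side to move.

4

Black to move; king on a1.
In check: yes, from the white knight on b3.
Legal moves: Kb2, Ka2, Kb1, Bxb3.
Count: 4.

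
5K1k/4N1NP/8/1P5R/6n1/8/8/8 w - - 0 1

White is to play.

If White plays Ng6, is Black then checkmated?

yes

After Ng6: black king on h8; in check: yes, from the white knight on g6.
King squares — g7: attacked by Kf8; h7: attacked by Rh5; g8: attacked by Ph7.
Black has no legal moves → checkmate.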